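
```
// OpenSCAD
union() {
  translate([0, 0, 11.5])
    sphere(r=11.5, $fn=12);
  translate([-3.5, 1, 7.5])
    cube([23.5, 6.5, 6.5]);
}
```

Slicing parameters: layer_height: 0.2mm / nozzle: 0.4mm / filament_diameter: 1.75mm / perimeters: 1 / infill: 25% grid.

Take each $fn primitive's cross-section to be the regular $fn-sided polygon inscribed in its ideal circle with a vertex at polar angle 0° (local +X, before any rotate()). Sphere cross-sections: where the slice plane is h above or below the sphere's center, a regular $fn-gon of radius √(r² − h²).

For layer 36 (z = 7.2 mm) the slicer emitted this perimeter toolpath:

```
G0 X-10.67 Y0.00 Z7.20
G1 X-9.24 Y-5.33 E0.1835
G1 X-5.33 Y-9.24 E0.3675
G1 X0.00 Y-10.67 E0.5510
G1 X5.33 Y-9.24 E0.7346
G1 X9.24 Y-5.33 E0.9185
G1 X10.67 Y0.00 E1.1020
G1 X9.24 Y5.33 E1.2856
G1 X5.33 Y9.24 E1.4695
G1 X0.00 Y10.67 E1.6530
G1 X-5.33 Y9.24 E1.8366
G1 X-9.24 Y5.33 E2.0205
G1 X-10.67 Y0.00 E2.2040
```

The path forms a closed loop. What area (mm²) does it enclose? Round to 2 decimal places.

341.42 mm²

Apply the shoelace formula to the sequence of (X, Y) vertices; enclosed area = 341.42 mm².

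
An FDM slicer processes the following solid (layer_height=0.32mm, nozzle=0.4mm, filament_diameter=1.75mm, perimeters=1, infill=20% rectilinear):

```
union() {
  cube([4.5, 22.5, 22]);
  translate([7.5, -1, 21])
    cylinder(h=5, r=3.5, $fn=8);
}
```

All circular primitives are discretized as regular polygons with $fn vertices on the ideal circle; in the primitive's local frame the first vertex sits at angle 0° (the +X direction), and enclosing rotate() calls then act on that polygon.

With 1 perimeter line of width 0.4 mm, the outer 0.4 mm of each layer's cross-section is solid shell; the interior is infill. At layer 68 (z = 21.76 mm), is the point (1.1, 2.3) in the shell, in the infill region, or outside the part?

infill

At z = 21.76 mm: the cube (footprint 4.5×22.5) is included at this height; the r=3.5 cylinder at (7.5, -1) gives a regular 8-gon of circumradius 3.5 (constant along its height); Taking the union: the regions partially overlap (shared area 0.01 mm²), so overlapping operands fuse into one piece — 1 connected region. Overall, the cross-section is a single solid region. The nearest boundary edge runs (0.00, 0.00)→(0.00, 22.50); distance from the point to it = 1.10 mm. The point is inside the cross-section and 1.10 mm from the nearest boundary — more than the 0.4 mm shell width (1 × 0.4), so it's in the infill interior.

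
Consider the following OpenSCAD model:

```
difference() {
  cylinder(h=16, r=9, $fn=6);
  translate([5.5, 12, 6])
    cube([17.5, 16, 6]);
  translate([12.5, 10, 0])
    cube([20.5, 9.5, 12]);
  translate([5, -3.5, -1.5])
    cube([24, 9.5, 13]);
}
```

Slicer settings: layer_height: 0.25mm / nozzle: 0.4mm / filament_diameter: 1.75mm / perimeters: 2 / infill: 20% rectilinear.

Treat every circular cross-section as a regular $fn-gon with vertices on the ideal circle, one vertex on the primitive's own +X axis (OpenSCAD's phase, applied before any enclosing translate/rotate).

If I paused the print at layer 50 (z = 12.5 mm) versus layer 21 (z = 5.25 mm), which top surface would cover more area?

layer 50 (z = 12.5 mm)

Layer 50 (z = 12.5): the r=9 cylinder contributes a regular 6-gon of circumradius 9 (area = (6/2)·9.000²·sin(360°/6) = 210.44 mm²); the cube at (5.5, 12) is not intersected at this z (z outside [6, 12]); the cube at (12.5, 10) does not reach this height (z outside [0, 12]); the cube at (5, -3.5) is absent (z outside [-1.5, 11.5]); Taking the first minus the rest: none of the subtracted shapes is present at this height, so the r=9 cylinder is unchanged — area = 210.44 mm². So its area = 210.44 mm². Layer 21 (z = 5.25): the cylinder: section is a regular 6-gon, circumradius r=9 (area = (6/2)·9.000²·sin(360°/6) = 210.44 mm²); the cube at (5.5, 12) does not reach this height (z outside [6, 12]); the 20.5×9.5 cube at (12.5, 10) contributes its full rectangle (area 194.75 mm²); the cube at (5, -3.5) is present — its section is the full 24×9.5 rectangle (area 228.00 mm²); Taking the first minus the rest: starting from the r=9 cylinder (210.44 mm²), the 20.5×9.5 cube at (12.5, 10) misses the remaining region (no effect); the 24×9.5 cube at (5, -3.5) partially overlaps it — only the 24.07 mm² overlap (of its 228.00 mm²) is removed, clipping the outline — area = 186.37 mm². So its area = 186.37 mm². Layer 50 is larger (210.44 vs 186.37 mm²).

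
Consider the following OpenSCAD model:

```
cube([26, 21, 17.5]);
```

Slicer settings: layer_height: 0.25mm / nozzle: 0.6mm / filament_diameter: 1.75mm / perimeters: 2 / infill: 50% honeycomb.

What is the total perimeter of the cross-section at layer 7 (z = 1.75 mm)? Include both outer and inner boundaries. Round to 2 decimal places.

94.00 mm

At z = 1.75 mm: the cube (footprint 26×21) is included at this height (perimeter 94.00 mm). Overall, the cross-section is a single solid region. Total boundary length (outer) = 94.00 mm.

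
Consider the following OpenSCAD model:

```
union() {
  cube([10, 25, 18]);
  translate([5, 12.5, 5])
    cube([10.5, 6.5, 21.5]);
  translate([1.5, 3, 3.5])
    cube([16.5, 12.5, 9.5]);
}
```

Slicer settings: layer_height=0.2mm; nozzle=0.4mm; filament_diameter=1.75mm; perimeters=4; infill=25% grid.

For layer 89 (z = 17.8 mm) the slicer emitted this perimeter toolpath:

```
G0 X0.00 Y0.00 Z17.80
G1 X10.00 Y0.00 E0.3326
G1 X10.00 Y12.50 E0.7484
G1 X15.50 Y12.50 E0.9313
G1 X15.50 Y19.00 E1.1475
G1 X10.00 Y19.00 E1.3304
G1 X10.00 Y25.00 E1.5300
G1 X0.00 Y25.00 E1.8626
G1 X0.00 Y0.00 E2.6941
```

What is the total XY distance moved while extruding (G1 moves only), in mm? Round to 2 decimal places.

Sum the Euclidean lengths of each G1 segment: total = 81.00 mm.

81.00 mm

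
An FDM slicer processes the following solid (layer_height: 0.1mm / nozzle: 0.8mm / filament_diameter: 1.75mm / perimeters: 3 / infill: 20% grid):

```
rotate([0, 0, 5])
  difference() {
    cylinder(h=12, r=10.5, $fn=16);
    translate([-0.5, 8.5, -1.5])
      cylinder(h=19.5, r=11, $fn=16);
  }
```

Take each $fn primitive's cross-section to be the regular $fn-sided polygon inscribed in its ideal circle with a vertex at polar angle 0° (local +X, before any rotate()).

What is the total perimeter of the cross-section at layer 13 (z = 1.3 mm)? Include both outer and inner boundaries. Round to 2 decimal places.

At z = 1.3 mm: the cylinder: section is a regular 16-gon, circumradius r=10.5 (perimeter = 2·16·10.500·sin(180°/16) = 65.55 mm); the r=11 cylinder at (-0.5, 8.5) gives a regular 16-gon of circumradius 11 (constant along its height) (perimeter = 2·16·11.000·sin(180°/16) = 68.67 mm); Taking the first minus the rest: starting from the r=10.5 cylinder, the r=11 cylinder at (-0.5, 8.5) partially overlaps it — only the 177.87 mm² overlap (of its 370.44 mm²) is removed, clipping the outline — boundary = 64.46 mm; (whole slice rotated 5° about Z — lengths, areas and connectivity unchanged). Overall, the cross-section is a single solid region. Total boundary length (outer) = 64.46 mm.

64.46 mm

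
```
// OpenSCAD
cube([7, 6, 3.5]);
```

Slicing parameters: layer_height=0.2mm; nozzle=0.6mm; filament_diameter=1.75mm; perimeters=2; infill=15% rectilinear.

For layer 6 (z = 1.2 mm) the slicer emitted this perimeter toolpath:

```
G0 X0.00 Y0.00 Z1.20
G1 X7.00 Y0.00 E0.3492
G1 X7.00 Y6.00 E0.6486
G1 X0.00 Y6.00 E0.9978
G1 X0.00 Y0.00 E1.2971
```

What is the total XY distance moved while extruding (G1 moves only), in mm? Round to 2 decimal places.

Sum the Euclidean lengths of each G1 segment: total = 26.00 mm.

26.00 mm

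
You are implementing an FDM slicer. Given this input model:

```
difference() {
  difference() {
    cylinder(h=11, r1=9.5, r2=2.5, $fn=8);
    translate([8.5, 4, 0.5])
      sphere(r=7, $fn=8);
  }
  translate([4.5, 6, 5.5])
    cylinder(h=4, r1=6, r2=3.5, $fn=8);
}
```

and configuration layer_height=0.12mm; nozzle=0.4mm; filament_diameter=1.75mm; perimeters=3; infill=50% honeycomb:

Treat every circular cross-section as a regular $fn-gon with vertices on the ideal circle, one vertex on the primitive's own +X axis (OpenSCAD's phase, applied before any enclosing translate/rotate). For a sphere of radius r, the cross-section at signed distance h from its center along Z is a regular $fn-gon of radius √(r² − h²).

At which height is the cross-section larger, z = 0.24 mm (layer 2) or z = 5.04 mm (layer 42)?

Layer 2 (z = 0.24): the cone (r1=9.5→r2=2.5) has section circumradius 9.347 here — a regular 8-gon (area = (8/2)·9.347²·sin(360°/8) = 247.12 mm²); the r=7 sphere at (8.5, 4) contributes a regular 8-gon of circumradius √(7²−0.26²) = 6.995 (area = (8/2)·6.995²·sin(360°/8) = 138.40 mm²); After the difference (first − rest): starting from the cone (247.12 mm²), the r=7 sphere at (8.5, 4) partially overlaps it — only the 51.57 mm² overlap (of its 138.40 mm²) is removed, clipping the outline — area = 195.56 mm²; the cone at (4.5, 6) does not reach this height (z outside [5.5, 9.5]); Subtracting the remaining from the first: none of the subtracted shapes is present at this height, so the result so far is unchanged — area = 195.56 mm². So its area = 195.56 mm². Layer 42 (z = 5.04): the cone (r1=9.5→r2=2.5) has section circumradius 6.293 here — a regular 8-gon (area = (8/2)·6.293²·sin(360°/8) = 112.00 mm²); the r=7 sphere at (8.5, 4) contributes a regular 8-gon of circumradius √(7²−4.54²) = 5.328 (area = (8/2)·5.328²·sin(360°/8) = 80.29 mm²); After the difference (first − rest): starting from the cone (112.00 mm²), the r=7 sphere at (8.5, 4) partially overlaps it — only the 6.76 mm² overlap (of its 80.29 mm²) is removed, clipping the outline — area = 105.24 mm²; the cone at (4.5, 6) does not reach this height (z outside [5.5, 9.5]); Taking the first minus the rest: none of the subtracted shapes is present at this height, so the result so far is unchanged — area = 105.24 mm². So its area = 105.24 mm². Layer 2 is larger (195.56 vs 105.24 mm²).

layer 2 (z = 0.24 mm)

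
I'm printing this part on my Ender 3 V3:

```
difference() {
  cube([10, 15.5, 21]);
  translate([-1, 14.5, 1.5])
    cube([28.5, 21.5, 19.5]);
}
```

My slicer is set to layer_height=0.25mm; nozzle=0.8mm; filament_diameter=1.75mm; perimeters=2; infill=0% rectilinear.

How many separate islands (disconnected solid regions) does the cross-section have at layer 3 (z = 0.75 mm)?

1

At z = 0.75 mm: the 10×15.5 cube contributes its full rectangle; the cube at (-1, 14.5) is not intersected at this z (z outside [1.5, 21]); Subtracting the remaining from the first: none of the subtracted shapes is present at this height, so the 10×15.5 cube is unchanged — 1 connected region. Overall, the cross-section is a single solid region. Island count = 1.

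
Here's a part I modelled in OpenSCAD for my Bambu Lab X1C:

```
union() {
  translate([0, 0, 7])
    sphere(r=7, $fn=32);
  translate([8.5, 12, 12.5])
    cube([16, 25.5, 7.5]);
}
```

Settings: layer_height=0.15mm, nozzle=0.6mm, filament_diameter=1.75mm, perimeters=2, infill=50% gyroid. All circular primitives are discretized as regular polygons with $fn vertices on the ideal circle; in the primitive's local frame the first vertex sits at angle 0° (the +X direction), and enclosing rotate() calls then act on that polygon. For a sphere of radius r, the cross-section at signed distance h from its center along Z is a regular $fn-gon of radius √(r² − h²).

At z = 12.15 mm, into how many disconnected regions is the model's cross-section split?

At z = 12.15 mm: the sphere: section is a regular 32-gon, circumradius = √(r²−h²) = √(7²−5.15²) = 4.741; the cube at (8.5, 12) is absent (z outside [12.5, 20]); Merging all regions: only the r=7 sphere is present, so the union is just that shape — 1 connected region. The result has 1 disconnected region.

1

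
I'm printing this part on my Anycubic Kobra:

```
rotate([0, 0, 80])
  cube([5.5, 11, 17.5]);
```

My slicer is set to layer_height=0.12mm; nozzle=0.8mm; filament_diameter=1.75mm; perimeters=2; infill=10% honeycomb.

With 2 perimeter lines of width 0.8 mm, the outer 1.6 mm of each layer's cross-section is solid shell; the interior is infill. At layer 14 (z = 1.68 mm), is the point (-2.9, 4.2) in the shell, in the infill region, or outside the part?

At z = 1.68 mm: the cube (footprint 5.5×11) is included at this height; (rotated 80° about Z; rotation is an isometry so areas/perimeters/island counts are preserved). Overall, the cross-section is a single solid region. Undo the 80° rotation: the query point maps to (3.633, 3.585) in the un-rotated model frame. The nearest boundary edge runs (5.50, 0.00)→(5.50, 11.00); distance from the point to it = 1.87 mm. The point is inside the cross-section and 1.87 mm from the nearest boundary — more than the 1.6 mm shell width (2 × 0.8), so it's in the infill interior.

infill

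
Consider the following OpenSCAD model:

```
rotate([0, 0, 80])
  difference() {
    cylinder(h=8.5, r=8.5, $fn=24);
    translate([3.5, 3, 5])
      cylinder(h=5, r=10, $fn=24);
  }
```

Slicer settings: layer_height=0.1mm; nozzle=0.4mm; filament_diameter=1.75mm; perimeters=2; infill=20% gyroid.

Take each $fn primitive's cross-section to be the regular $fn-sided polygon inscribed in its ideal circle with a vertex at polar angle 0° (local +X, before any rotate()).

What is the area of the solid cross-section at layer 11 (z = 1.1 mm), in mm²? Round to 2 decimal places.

At z = 1.1 mm: the r=8.5 cylinder contributes a regular 24-gon of circumradius 8.5 (area = (24/2)·8.500²·sin(360°/24) = 224.40 mm²); the cylinder at (3.5, 3) is not intersected at this z (z outside [5, 10]); After the difference (first − rest): none of the subtracted shapes is present at this height, so the r=8.5 cylinder is unchanged — area = 224.40 mm²; (whole slice rotated 80° about Z — lengths, areas and connectivity unchanged). Overall, the cross-section is a single solid region. Net area = 224.40 mm².

224.40 mm²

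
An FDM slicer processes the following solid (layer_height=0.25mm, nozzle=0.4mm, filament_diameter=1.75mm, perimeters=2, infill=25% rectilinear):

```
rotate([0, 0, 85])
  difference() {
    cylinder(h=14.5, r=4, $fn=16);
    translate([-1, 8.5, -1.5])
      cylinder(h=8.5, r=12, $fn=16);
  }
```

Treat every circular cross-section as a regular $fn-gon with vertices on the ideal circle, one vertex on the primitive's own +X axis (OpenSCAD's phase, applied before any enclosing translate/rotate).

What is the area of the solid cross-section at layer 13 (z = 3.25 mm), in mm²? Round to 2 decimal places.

2.34 mm²

At z = 3.25 mm: the cylinder: section is a regular 16-gon, circumradius r=4 (area = (16/2)·4.000²·sin(360°/16) = 48.98 mm²); the r=12 cylinder at (-1, 8.5) gives a regular 16-gon of circumradius 12 (constant along its height) (area = (16/2)·12.000²·sin(360°/16) = 440.85 mm²); Taking the first minus the rest: starting from the r=4 cylinder (48.98 mm²), the r=12 cylinder at (-1, 8.5) partially overlaps it — only the 46.64 mm² overlap (of its 440.85 mm²) is removed, clipping the outline — area = 2.34 mm²; (rotated 85° about Z; rotation is an isometry so areas/perimeters/island counts are preserved). Overall, the cross-section is a single solid region. Net area = 2.34 mm².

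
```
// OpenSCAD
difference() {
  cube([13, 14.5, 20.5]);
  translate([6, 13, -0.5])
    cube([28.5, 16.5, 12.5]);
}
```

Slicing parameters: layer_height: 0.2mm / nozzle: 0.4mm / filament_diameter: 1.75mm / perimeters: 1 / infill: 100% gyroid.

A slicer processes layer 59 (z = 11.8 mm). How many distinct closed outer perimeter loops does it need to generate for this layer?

At z = 11.8 mm: the cube (footprint 13×14.5) is included at this height; the cube at (6, 13) is present — its section is the full 28.5×16.5 rectangle; After the difference (first − rest): starting from the 13×14.5 cube, the 28.5×16.5 cube at (6, 13) partially overlaps it — only the 10.50 mm² overlap (of its 470.25 mm²) is removed, clipping the outline — 1 connected region. The result has 1 disconnected region.

1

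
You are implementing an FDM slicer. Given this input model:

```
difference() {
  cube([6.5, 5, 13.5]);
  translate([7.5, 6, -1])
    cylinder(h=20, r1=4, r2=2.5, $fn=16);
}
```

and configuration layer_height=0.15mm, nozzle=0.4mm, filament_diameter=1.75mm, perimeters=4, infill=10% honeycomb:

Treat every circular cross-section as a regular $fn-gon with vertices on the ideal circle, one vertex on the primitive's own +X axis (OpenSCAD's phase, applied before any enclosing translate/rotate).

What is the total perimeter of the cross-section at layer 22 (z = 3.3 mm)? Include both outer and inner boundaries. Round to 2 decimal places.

21.74 mm

At z = 3.3 mm: the cube is present — its section is the full 6.5×5 rectangle (perimeter 23.00 mm); the cone at (7.5, 6): at t=0.215 of its height the radius interpolates to r₁+(r₂−r₁)t = 3.678, giving a regular 16-gon of that circumradius (perimeter = 2·16·3.678·sin(180°/16) = 22.96 mm); Taking the first minus the rest: starting from the 6.5×5 cube, the cone at (7.5, 6) partially overlaps it — only the 4.19 mm² overlap (of its 41.40 mm²) is removed, clipping the outline — boundary = 21.74 mm. Overall, the cross-section is a single solid region. Total boundary length (outer) = 21.74 mm.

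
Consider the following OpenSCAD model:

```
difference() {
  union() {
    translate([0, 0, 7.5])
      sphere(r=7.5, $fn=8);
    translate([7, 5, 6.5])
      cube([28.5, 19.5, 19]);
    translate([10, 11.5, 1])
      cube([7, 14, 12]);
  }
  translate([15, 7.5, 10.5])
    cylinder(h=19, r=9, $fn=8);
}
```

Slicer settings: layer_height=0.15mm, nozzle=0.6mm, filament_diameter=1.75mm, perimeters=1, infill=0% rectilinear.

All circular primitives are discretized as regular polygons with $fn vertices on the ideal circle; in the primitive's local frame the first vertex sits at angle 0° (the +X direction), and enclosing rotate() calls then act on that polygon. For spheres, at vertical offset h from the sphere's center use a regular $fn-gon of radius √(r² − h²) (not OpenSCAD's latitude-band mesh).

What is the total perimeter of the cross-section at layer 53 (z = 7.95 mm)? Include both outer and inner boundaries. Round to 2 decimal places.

143.84 mm

At z = 7.95 mm: the r=7.5 sphere slices to a regular 8-gon of circumradius 7.486 (√(r²−h²) with h=0.45 from center) (perimeter = 2·8·7.486·sin(180°/8) = 45.84 mm); the cube at (7, 5) is present — its section is the full 28.5×19.5 rectangle (perimeter 96.00 mm); the 7×14 cube at (10, 11.5) contributes its full rectangle (perimeter 42.00 mm); Taking the union: the regions partially overlap (shared area 91.00 mm²), so the edge portions inside another operand are dropped and the merged outline is re-measured after clipping — boundary = 143.84 mm; the cylinder at (15, 7.5) is not intersected at this z (z outside [10.5, 29.5]); Subtracting the remaining from the first: none of the subtracted shapes is present at this height, so the result so far is unchanged — boundary = 143.84 mm. Overall, the cross-section has 2 separate islands. Total boundary length (outer) = 143.84 mm.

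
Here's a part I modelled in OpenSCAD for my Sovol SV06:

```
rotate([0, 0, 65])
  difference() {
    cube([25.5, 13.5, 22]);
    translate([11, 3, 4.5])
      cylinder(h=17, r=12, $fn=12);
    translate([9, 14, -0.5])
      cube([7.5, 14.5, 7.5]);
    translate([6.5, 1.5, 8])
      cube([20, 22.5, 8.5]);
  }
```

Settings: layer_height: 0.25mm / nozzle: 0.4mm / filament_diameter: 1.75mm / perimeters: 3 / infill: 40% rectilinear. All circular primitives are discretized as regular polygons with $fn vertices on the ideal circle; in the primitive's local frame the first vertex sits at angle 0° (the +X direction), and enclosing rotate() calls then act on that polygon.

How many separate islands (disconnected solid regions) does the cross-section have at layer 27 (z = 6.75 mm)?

At z = 6.75 mm: the cube (footprint 25.5×13.5) is included at this height; the r=12 cylinder at (11, 3) contributes a regular 12-gon of circumradius 12; the cube at (9, 14) is present — its section is the full 7.5×14.5 rectangle; the cube at (6.5, 1.5) is absent (z outside [8, 16.5]); Taking the first minus the rest: starting from the 25.5×13.5 cube, the r=12 cylinder at (11, 3) partially overlaps it — only the 273.53 mm² overlap (of its 432.00 mm²) is removed, clipping the outline; the 7.5×14.5 cube at (9, 14) misses the remaining region (no effect) — 2 connected regions; (whole slice rotated 65° about Z — lengths, areas and connectivity unchanged). Overall, the cross-section has 2 separate islands. Island count = 2.

2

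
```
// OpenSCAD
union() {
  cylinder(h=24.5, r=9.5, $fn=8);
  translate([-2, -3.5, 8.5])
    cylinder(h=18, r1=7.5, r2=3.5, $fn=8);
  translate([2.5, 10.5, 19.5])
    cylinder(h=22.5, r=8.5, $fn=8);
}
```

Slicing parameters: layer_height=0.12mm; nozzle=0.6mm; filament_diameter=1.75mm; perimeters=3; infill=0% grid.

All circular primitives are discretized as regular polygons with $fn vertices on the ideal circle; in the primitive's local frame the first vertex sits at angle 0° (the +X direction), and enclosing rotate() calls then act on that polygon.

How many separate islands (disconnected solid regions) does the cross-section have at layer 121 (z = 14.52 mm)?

1

At z = 14.52 mm: the r=9.5 cylinder contributes a regular 8-gon of circumradius 9.5; the cone at (-2, -3.5): at t=0.334 of its height the radius interpolates to r₁+(r₂−r₁)t = 6.162, giving a regular 8-gon of that circumradius; the cylinder at (2.5, 10.5) is absent (z outside [19.5, 42]); Taking the union: the regions partially overlap (shared area 101.88 mm²), so overlapping operands fuse into one piece — 1 connected region. Overall, the cross-section is a single solid region. Island count = 1.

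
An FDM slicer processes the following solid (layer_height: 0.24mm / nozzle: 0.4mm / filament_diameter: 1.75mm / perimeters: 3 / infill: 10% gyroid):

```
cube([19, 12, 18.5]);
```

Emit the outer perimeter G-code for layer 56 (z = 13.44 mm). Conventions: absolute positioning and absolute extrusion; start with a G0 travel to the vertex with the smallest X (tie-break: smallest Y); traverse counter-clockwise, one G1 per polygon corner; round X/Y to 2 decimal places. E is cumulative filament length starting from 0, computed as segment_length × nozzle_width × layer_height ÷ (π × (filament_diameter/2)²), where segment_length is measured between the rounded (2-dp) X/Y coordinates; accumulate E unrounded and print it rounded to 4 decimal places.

G0 X0.00 Y0.00 Z13.44
G1 X19.00 Y0.00 E0.7583
G1 X19.00 Y12.00 E1.2373
G1 X0.00 Y12.00 E1.9956
G1 X0.00 Y0.00 E2.4746

At z = 13.44 mm: the cube is present — its section is the full 19×12 rectangle. The outline is a single polygon with 4 vertices. Extrusion per mm of travel: 0.4 × 0.24 / (π × 0.875²) = 0.039912. Accumulating E over each segment gives final E = 2.4746.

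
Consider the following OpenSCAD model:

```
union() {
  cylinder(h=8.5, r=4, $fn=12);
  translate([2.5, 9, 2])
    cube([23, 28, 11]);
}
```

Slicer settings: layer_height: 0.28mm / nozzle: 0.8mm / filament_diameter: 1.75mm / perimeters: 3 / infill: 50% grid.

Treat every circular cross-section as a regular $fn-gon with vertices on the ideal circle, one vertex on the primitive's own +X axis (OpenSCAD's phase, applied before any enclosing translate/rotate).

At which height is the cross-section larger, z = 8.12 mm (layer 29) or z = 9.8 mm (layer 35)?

layer 29 (z = 8.12 mm)

Layer 29 (z = 8.12): the r=4 cylinder gives a regular 12-gon of circumradius 4 (constant along its height) (area = (12/2)·4.000²·sin(360°/12) = 48.00 mm²); the cube at (2.5, 9) (footprint 23×28) is included at this height (area 644.00 mm²); Combining (union): the 2 present regions are separate (no shared area or edge), so areas and boundary lengths simply add and each stays a separate island — area = 692.00 mm². So its area = 692.00 mm². Layer 35 (z = 9.8): the cylinder is absent (z outside [0, 8.5]); the cube at (2.5, 9) is present — its section is the full 23×28 rectangle (area 644.00 mm²); Merging all regions: only the 23×28 cube at (2.5, 9) is present, so the union is just that shape — area = 644.00 mm². So its area = 644.00 mm². Layer 29 is larger (692.00 vs 644.00 mm²).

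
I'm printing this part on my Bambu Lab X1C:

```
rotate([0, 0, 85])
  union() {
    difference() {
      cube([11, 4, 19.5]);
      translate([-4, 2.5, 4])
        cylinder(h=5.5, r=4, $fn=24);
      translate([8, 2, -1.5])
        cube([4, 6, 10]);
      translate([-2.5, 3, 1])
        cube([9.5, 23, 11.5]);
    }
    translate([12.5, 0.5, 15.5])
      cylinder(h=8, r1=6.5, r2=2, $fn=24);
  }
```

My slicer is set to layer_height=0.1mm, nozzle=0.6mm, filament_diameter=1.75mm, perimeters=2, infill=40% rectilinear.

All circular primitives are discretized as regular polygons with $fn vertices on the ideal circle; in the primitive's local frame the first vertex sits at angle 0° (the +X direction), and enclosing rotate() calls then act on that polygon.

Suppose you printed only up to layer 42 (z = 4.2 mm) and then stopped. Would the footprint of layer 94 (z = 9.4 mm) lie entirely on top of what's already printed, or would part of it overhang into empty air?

part overhangs

Compare the two slices. At z = 4.2: the cube (footprint 11×4) is included at this height (area 44.00 mm²); the cylinder at (-4, 2.5): section is a regular 24-gon, circumradius r=4 (area = (24/2)·4.000²·sin(360°/24) = 49.69 mm²); the 4×6 cube at (8, 2) contributes its full rectangle (area 24.00 mm²); the cube at (-2.5, 3) (footprint 9.5×23) is included at this height (area 218.50 mm²); After the difference (first − rest): starting from the 11×4 cube (44.00 mm²), the r=4 cylinder at (-4, 2.5) misses the remaining region (no effect); the 4×6 cube at (8, 2) partially overlaps it — only the 6.00 mm² overlap (of its 24.00 mm²) is removed, clipping the outline; the 9.5×23 cube at (-2.5, 3) partially overlaps it — only the 7.00 mm² overlap (of its 218.50 mm²) is removed, clipping the outline — area = 31.00 mm²; the cone at (12.5, 0.5) is not intersected at this z (z outside [15.5, 23.5]); Merging all regions: only that combined region is present, so the union is just that shape — area = 31.00 mm²; (rotated 85° about Z; rotation is an isometry so areas/perimeters/island counts are preserved). At z = 9.4: the cube (footprint 11×4) is included at this height (area 44.00 mm²); the r=4 cylinder at (-4, 2.5) contributes a regular 24-gon of circumradius 4 (area = (24/2)·4.000²·sin(360°/24) = 49.69 mm²); the cube at (8, 2) does not reach this height (z outside [-1.5, 8.5]); the cube at (-2.5, 3) is present — its section is the full 9.5×23 rectangle (area 218.50 mm²); After the difference (first − rest): starting from the 11×4 cube (44.00 mm²), the r=4 cylinder at (-4, 2.5) misses the remaining region (no effect); the 9.5×23 cube at (-2.5, 3) partially overlaps it — only the 7.00 mm² overlap (of its 218.50 mm²) is removed, clipping the outline — area = 37.00 mm²; the cone at (12.5, 0.5) is absent (z outside [15.5, 23.5]); Taking the union: only that combined region is present, so the union is just that shape — area = 37.00 mm²; (rotated 85° about Z; rotation is an isometry so areas/perimeters/island counts are preserved). Checking containment: at z = 9.4 the cross-section extends beyond the z = 4.2 cross-section by about 6.00 mm².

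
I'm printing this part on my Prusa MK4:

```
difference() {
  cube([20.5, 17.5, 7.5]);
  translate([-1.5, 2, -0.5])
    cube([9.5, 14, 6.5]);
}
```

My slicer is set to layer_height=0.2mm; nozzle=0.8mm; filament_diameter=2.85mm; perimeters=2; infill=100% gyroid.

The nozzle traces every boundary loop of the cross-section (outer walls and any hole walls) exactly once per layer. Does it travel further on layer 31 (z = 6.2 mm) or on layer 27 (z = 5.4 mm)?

Layer 31 (z = 6.2): the 20.5×17.5 cube contributes its full rectangle (perimeter 76.00 mm); the cube at (-1.5, 2) is absent (z outside [-0.5, 6]); Taking the first minus the rest: none of the subtracted shapes is present at this height, so the 20.5×17.5 cube is unchanged — boundary = 76.00 mm. So its perimeter = 76.00 mm. Layer 27 (z = 5.4): the cube (footprint 20.5×17.5) is included at this height (perimeter 76.00 mm); the cube at (-1.5, 2) (footprint 9.5×14) is included at this height (perimeter 47.00 mm); After the difference (first − rest): starting from the 20.5×17.5 cube, the 9.5×14 cube at (-1.5, 2) partially overlaps it — only the 112.00 mm² overlap (of its 133.00 mm²) is removed, clipping the outline — boundary = 92.00 mm. So its perimeter = 92.00 mm. Layer 27 is larger (92.00 vs 76.00 mm).

layer 27 (z = 5.4 mm)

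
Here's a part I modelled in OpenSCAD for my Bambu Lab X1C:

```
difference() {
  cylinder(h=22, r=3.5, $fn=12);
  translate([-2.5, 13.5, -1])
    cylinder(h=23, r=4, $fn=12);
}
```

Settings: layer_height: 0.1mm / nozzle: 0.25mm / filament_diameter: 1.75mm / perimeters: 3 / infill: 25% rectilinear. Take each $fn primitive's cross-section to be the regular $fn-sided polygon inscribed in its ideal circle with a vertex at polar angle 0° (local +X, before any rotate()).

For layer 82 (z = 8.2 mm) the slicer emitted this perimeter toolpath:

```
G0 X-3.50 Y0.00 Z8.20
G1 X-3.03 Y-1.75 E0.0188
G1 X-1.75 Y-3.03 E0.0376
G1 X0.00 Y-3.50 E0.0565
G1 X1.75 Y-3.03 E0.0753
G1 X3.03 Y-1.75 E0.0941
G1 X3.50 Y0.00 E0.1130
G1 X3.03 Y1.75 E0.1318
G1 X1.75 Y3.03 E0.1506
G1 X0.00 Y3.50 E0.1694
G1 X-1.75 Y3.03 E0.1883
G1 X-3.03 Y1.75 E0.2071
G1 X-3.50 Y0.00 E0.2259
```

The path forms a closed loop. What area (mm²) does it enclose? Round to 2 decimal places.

36.74 mm²

Apply the shoelace formula to the sequence of (X, Y) vertices; enclosed area = 36.74 mm².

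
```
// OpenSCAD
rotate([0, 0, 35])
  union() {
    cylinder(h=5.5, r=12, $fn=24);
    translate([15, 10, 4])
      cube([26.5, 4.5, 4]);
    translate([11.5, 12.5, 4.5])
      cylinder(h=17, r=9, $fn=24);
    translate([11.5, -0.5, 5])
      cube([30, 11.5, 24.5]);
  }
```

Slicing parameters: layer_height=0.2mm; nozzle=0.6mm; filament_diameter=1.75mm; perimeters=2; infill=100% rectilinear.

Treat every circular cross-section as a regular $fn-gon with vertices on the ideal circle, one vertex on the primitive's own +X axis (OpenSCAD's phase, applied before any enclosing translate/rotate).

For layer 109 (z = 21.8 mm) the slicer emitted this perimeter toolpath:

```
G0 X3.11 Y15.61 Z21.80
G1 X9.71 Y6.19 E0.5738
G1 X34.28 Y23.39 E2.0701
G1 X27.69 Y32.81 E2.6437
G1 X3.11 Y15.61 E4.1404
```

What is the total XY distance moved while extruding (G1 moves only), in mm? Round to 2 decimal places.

Sum the Euclidean lengths of each G1 segment: total = 82.99 mm.

82.99 mm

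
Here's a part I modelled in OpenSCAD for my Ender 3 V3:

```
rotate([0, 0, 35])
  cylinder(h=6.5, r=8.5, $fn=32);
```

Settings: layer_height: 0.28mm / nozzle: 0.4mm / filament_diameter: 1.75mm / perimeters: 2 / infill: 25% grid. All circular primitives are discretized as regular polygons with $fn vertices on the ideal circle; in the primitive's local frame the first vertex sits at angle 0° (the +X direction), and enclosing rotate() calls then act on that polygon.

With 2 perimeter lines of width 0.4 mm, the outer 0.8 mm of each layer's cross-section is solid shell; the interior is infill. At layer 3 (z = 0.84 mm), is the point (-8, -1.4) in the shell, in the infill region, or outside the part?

shell

At z = 0.84 mm: the r=8.5 cylinder gives a regular 32-gon of circumradius 8.5 (constant along its height); (rotated 35° about Z; rotation is an isometry so areas/perimeters/island counts are preserved). Overall, the cross-section is a single solid region. Undo the 35° rotation: the query point maps to (-7.356, 3.442) in the un-rotated model frame. The nearest boundary edge runs (-7.07, 4.72)→(-7.85, 3.25); distance from the point to it = 0.35 mm. The point is inside the cross-section, 0.35 mm from the nearest boundary — within the 0.8 mm shell band (2 × 0.4).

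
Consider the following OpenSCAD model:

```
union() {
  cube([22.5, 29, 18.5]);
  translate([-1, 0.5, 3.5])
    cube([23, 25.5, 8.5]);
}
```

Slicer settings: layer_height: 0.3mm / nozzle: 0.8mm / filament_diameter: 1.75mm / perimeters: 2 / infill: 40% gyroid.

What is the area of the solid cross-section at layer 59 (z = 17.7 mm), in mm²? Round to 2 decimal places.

At z = 17.7 mm: the cube (footprint 22.5×29) is included at this height (area 652.50 mm²); the cube at (-1, 0.5) is not intersected at this z (z outside [3.5, 12]); Taking the union: only the 22.5×29 cube is present, so the union is just that shape — area = 652.50 mm². Overall, the cross-section is a single solid region. Net area = 652.50 mm².

652.50 mm²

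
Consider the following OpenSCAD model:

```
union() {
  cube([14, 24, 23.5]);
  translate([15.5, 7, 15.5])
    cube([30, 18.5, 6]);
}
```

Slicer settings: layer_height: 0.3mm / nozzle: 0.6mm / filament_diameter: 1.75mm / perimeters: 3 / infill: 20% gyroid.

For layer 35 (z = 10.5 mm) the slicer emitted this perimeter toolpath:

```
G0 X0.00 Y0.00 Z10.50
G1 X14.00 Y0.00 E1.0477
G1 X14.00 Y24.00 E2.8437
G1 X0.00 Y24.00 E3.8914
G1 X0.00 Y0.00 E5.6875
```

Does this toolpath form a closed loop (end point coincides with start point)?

yes

Start point (G0): (0.00, 0.00). End point (last G1): the path returns to the start — closed.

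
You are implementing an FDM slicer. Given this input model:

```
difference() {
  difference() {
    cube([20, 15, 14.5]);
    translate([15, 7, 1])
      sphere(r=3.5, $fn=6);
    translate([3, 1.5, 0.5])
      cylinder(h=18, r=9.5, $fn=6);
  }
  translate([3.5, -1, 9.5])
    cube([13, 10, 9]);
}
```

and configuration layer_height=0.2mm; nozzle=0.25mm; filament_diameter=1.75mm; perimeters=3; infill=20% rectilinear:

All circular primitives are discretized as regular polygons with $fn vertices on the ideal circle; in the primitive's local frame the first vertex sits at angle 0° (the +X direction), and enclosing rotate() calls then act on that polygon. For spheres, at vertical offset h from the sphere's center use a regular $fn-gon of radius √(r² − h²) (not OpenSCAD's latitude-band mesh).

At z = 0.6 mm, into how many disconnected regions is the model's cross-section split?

1

At z = 0.6 mm: the cube (footprint 20×15) is included at this height; the r=3.5 sphere at (15, 7) slices to a regular 6-gon of circumradius 3.477 (√(r²−h²) with h=0.4 from center); the r=9.5 cylinder at (3, 1.5) contributes a regular 6-gon of circumradius 9.5; Taking the first minus the rest: starting from the 20×15 cube, the r=3.5 sphere at (15, 7) lies wholly inside it (removes its full 31.41 mm² and its 20.86 mm outline becomes a hole wall); the r=9.5 cylinder at (3, 1.5) partially overlaps it — only the 101.40 mm² overlap (of its 234.48 mm²) is removed, clipping the outline — 1 connected region with 1 hole; the cube at (3.5, -1) is absent (z outside [9.5, 18.5]); Subtracting the remaining from the first: none of the subtracted shapes is present at this height, so the result so far is unchanged — 1 connected region with 1 hole. The result has 1 disconnected region.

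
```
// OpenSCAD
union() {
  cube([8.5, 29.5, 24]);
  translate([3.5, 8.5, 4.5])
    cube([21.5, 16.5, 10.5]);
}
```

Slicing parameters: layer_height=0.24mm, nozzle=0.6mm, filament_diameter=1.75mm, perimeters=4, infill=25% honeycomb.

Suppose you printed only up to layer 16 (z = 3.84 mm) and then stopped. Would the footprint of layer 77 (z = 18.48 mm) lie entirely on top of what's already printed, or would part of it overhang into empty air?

Compare the two slices. At z = 3.84: the 8.5×29.5 cube contributes its full rectangle (area 250.75 mm²); the cube at (3.5, 8.5) is absent (z outside [4.5, 15]); Combining (union): only the 8.5×29.5 cube is present, so the union is just that shape — area = 250.75 mm². At z = 18.48: the cube is present — its section is the full 8.5×29.5 rectangle (area 250.75 mm²); the cube at (3.5, 8.5) is absent (z outside [4.5, 15]); Combining (union): only the 8.5×29.5 cube is present, so the union is just that shape — area = 250.75 mm². Checking containment: the cross-section at z = 18.48 is a subset of the cross-section at z = 3.84.

entirely on top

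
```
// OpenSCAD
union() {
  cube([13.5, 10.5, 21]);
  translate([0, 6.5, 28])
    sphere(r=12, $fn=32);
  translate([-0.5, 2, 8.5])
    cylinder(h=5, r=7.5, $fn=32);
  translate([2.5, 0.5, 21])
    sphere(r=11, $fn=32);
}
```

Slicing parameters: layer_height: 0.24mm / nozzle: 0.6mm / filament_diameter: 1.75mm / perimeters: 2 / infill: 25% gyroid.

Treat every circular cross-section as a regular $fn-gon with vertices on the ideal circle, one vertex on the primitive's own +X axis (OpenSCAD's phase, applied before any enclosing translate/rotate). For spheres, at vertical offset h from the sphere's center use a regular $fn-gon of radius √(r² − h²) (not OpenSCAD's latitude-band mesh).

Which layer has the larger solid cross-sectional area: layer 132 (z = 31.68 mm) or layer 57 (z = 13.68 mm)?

Layer 132 (z = 31.68): the cube is absent (z outside [0, 21]); the r=12 sphere at (0, 6.5) slices to a regular 32-gon of circumradius 11.422 (√(r²−h²) with h=3.68 from center) (area = (32/2)·11.422²·sin(360°/32) = 407.22 mm²); the cylinder at (-0.5, 2) is absent (z outside [8.5, 13.5]); the r=11 sphere at (2.5, 0.5) contributes a regular 32-gon of circumradius √(11²−10.68²) = 2.634 (area = (32/2)·2.634²·sin(360°/32) = 21.66 mm²); Combining (union): the r=11 sphere at (2.5, 0.5) lies entirely inside the r=12 sphere at (0, 6.5), so the union is just the r=12 sphere at (0, 6.5) — area = 407.22 mm². So its area = 407.22 mm². Layer 57 (z = 13.68): the cube is present — its section is the full 13.5×10.5 rectangle (area 141.75 mm²); the sphere at (0, 6.5) is absent (|z−center|=14.320 > r=12); the cylinder at (-0.5, 2) is absent (z outside [8.5, 13.5]); the r=11 sphere at (2.5, 0.5) slices to a regular 32-gon of circumradius 8.211 (√(r²−h²) with h=7.32 from center) (area = (32/2)·8.211²·sin(360°/32) = 210.44 mm²); Merging all regions: the regions partially overlap — summed areas 352.19 mm² minus the doubly-counted overlap 78.09 mm² gives 274.10 mm² — area = 274.10 mm². So its area = 274.10 mm². Layer 132 is larger (407.22 vs 274.10 mm²).

layer 132 (z = 31.68 mm)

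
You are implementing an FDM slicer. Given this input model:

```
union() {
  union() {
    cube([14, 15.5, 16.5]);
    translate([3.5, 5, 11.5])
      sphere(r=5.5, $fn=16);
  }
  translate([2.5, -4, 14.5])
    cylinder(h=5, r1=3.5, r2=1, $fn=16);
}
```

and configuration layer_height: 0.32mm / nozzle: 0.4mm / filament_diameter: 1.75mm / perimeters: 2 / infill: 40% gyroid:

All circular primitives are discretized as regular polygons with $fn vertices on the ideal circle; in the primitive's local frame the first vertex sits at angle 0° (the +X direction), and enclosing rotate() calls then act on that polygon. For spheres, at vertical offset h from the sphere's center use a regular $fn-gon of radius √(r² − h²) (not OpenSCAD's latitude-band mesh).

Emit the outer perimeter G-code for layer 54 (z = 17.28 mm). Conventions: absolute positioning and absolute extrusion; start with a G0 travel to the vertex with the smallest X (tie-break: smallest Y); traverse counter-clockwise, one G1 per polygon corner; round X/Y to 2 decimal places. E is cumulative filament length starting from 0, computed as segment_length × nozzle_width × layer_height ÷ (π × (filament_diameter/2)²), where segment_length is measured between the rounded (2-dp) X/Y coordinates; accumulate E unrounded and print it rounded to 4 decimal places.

G0 X0.39 Y-4.00 Z17.28
G1 X0.55 Y-4.81 E0.0439
G1 X1.01 Y-5.49 E0.0876
G1 X1.69 Y-5.95 E0.1313
G1 X2.50 Y-6.11 E0.1753
G1 X3.31 Y-5.95 E0.2192
G1 X3.99 Y-5.49 E0.2629
G1 X4.45 Y-4.81 E0.3066
G1 X4.61 Y-4.00 E0.3505
G1 X4.45 Y-3.19 E0.3944
G1 X3.99 Y-2.51 E0.4381
G1 X3.31 Y-2.05 E0.4818
G1 X2.50 Y-1.89 E0.5258
G1 X1.69 Y-2.05 E0.5697
G1 X1.01 Y-2.51 E0.6134
G1 X0.55 Y-3.19 E0.6571
G1 X0.39 Y-4.00 E0.7010

At z = 17.28 mm: the cube is not intersected at this z (z outside [0, 16.5]); the sphere at (3.5, 5) does not reach this height (|z−center|=5.780 > r=5.5); Merging all regions: nothing is present at this height; the cone at (2.5, -4) (r1=3.5→r2=1) has section circumradius 2.110 here — a regular 16-gon; Taking the union: only the cone at (2.5, -4) is present, so the union is just that shape — 1 connected region. The outline is a single polygon with 16 vertices. Extrusion per mm of travel: 0.4 × 0.32 / (π × 0.875²) = 0.053216. Accumulating E over each segment gives final E = 0.7010.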